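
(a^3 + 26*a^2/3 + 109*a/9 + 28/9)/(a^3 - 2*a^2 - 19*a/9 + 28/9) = (3*a^2 + 22*a + 7)/(3*a^2 - 10*a + 7)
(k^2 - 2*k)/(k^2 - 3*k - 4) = k*(2 - k)/(-k^2 + 3*k + 4)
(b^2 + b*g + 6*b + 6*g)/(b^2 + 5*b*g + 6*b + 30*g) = (b + g)/(b + 5*g)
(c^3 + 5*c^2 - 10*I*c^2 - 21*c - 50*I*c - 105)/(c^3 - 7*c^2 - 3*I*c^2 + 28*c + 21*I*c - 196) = (c^2 + c*(5 - 3*I) - 15*I)/(c^2 + c*(-7 + 4*I) - 28*I)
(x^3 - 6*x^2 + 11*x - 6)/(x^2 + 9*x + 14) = (x^3 - 6*x^2 + 11*x - 6)/(x^2 + 9*x + 14)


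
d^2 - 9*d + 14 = (d - 7)*(d - 2)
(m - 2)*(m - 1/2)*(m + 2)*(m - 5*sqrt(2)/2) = m^4 - 5*sqrt(2)*m^3/2 - m^3/2 - 4*m^2 + 5*sqrt(2)*m^2/4 + 2*m + 10*sqrt(2)*m - 5*sqrt(2)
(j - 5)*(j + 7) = j^2 + 2*j - 35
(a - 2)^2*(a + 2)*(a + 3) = a^4 + a^3 - 10*a^2 - 4*a + 24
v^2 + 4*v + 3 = (v + 1)*(v + 3)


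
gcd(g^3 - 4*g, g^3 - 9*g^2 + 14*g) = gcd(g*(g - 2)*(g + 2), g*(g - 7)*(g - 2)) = g^2 - 2*g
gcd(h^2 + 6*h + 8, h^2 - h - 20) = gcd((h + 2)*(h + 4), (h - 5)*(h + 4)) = h + 4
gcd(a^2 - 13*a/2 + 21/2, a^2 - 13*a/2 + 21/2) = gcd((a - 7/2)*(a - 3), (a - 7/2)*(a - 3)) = a^2 - 13*a/2 + 21/2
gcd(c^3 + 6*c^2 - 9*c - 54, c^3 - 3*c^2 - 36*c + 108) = c^2 + 3*c - 18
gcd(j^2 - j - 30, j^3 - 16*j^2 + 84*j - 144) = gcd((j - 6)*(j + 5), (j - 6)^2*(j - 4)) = j - 6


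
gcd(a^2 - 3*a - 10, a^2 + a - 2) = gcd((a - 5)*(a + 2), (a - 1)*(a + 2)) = a + 2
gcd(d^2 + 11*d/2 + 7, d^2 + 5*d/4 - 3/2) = d + 2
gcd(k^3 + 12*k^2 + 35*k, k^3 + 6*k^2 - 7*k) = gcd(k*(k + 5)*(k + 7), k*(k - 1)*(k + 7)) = k^2 + 7*k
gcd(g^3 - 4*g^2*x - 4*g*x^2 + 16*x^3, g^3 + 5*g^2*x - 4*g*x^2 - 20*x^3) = -g^2 + 4*x^2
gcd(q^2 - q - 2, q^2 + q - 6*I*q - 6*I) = q + 1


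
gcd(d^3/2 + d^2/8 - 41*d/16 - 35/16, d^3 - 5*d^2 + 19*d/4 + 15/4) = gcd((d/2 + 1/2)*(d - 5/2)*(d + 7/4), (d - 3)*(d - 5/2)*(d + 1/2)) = d - 5/2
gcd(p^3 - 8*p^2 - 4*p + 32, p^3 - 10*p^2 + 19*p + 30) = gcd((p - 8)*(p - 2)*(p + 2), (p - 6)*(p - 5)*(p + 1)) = 1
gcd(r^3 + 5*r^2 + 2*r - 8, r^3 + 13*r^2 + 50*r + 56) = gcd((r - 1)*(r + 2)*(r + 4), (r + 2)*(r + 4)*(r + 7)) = r^2 + 6*r + 8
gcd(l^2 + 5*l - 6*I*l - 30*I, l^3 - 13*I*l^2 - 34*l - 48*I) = l - 6*I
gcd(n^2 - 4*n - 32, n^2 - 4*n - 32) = n^2 - 4*n - 32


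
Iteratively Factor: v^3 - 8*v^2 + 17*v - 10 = (v - 2)*(v^2 - 6*v + 5) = (v - 5)*(v - 2)*(v - 1)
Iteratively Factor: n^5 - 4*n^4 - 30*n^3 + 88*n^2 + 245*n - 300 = (n + 3)*(n^4 - 7*n^3 - 9*n^2 + 115*n - 100) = (n - 1)*(n + 3)*(n^3 - 6*n^2 - 15*n + 100) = (n - 5)*(n - 1)*(n + 3)*(n^2 - n - 20) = (n - 5)^2*(n - 1)*(n + 3)*(n + 4)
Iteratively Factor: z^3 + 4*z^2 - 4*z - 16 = (z + 2)*(z^2 + 2*z - 8) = (z + 2)*(z + 4)*(z - 2)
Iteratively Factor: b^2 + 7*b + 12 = (b + 3)*(b + 4)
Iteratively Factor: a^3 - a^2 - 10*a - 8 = (a + 2)*(a^2 - 3*a - 4) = (a - 4)*(a + 2)*(a + 1)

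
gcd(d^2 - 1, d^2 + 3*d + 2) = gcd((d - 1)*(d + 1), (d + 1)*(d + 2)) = d + 1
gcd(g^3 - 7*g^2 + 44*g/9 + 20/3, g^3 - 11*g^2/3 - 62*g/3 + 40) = g^2 - 23*g/3 + 10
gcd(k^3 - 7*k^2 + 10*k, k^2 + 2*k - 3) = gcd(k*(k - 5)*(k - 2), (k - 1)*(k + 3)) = 1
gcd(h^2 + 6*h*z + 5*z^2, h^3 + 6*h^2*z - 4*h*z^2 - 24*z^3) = 1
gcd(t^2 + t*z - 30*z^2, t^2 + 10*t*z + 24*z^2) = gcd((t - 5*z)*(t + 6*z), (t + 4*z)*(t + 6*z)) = t + 6*z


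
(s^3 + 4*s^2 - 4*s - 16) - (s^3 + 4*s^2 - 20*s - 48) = 16*s + 32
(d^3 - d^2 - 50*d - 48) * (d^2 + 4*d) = d^5 + 3*d^4 - 54*d^3 - 248*d^2 - 192*d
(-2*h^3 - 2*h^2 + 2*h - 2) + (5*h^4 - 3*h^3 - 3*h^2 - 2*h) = 5*h^4 - 5*h^3 - 5*h^2 - 2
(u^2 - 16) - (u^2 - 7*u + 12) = 7*u - 28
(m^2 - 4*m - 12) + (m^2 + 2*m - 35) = 2*m^2 - 2*m - 47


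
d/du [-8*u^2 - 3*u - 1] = -16*u - 3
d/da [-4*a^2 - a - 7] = -8*a - 1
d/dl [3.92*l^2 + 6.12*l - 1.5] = 7.84*l + 6.12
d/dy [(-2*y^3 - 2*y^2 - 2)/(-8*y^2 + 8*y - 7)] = 2*(8*y^4 - 16*y^3 + 13*y^2 - 2*y + 8)/(64*y^4 - 128*y^3 + 176*y^2 - 112*y + 49)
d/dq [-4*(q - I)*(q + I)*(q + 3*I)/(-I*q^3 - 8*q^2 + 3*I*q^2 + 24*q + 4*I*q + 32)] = (q^4*(-44 + 12*I) + q^3*(192 + 40*I) + q^2*(332 + 276*I) + q*(72 + 960*I) + 176 - 288*I)/(q^6 + q^5*(-6 - 16*I) + q^4*(-63 + 96*I) + q^3*(408 - 16*I) + q^2*(-48 - 384*I) + q*(-1536 - 256*I) - 1024)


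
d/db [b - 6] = 1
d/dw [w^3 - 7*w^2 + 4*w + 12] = 3*w^2 - 14*w + 4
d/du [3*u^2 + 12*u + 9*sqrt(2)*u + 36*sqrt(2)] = 6*u + 12 + 9*sqrt(2)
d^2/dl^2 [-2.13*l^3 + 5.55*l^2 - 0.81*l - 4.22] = 11.1 - 12.78*l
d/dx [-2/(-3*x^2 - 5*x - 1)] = 2*(-6*x - 5)/(3*x^2 + 5*x + 1)^2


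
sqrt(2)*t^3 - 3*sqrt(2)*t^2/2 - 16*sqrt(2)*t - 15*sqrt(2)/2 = (t - 5)*(t + 3)*(sqrt(2)*t + sqrt(2)/2)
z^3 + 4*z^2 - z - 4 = (z - 1)*(z + 1)*(z + 4)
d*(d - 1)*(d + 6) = d^3 + 5*d^2 - 6*d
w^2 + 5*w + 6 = (w + 2)*(w + 3)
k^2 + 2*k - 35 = (k - 5)*(k + 7)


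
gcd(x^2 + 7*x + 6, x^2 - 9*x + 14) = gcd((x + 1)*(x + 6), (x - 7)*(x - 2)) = 1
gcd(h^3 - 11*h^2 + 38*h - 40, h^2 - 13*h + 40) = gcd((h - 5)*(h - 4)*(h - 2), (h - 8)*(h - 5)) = h - 5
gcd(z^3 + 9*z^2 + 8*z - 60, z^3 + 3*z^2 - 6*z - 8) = z - 2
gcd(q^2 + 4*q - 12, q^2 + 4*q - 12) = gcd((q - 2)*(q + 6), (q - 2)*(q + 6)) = q^2 + 4*q - 12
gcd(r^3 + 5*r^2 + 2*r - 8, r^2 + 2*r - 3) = r - 1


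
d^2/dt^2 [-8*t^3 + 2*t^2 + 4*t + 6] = 4 - 48*t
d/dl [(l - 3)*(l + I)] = 2*l - 3 + I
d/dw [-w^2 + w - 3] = 1 - 2*w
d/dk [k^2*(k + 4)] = k*(3*k + 8)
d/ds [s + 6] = 1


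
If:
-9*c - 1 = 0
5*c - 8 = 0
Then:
No Solution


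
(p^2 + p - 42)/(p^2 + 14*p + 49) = (p - 6)/(p + 7)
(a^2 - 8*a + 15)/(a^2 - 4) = (a^2 - 8*a + 15)/(a^2 - 4)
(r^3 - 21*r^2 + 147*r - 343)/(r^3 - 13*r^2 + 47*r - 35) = (r^2 - 14*r + 49)/(r^2 - 6*r + 5)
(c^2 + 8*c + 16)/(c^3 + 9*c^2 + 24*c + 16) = 1/(c + 1)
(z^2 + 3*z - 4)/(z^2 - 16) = (z - 1)/(z - 4)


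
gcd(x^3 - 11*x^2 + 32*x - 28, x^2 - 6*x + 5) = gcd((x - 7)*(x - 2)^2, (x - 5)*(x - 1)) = 1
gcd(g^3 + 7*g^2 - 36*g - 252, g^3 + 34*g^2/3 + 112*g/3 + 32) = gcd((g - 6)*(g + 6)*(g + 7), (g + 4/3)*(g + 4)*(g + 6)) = g + 6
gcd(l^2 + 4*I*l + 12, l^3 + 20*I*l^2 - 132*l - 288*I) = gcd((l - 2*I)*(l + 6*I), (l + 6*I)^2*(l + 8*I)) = l + 6*I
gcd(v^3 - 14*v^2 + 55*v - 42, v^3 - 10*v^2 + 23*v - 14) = v^2 - 8*v + 7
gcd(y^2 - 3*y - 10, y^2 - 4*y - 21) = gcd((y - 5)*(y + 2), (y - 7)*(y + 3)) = 1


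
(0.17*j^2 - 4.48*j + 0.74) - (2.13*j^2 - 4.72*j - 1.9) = -1.96*j^2 + 0.239999999999999*j + 2.64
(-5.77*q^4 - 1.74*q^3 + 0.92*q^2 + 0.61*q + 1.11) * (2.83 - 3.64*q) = 21.0028*q^5 - 9.9955*q^4 - 8.273*q^3 + 0.3832*q^2 - 2.3141*q + 3.1413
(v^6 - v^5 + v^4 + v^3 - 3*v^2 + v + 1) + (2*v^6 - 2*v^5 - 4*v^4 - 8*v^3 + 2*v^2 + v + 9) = 3*v^6 - 3*v^5 - 3*v^4 - 7*v^3 - v^2 + 2*v + 10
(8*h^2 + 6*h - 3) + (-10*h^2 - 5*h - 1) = -2*h^2 + h - 4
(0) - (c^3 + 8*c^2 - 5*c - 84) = -c^3 - 8*c^2 + 5*c + 84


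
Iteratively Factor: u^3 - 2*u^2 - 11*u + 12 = (u - 1)*(u^2 - u - 12) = (u - 4)*(u - 1)*(u + 3)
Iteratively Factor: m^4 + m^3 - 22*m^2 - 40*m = (m + 4)*(m^3 - 3*m^2 - 10*m) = m*(m + 4)*(m^2 - 3*m - 10) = m*(m - 5)*(m + 4)*(m + 2)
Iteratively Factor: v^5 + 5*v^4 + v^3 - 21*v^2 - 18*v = (v + 3)*(v^4 + 2*v^3 - 5*v^2 - 6*v) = v*(v + 3)*(v^3 + 2*v^2 - 5*v - 6) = v*(v + 3)^2*(v^2 - v - 2) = v*(v - 2)*(v + 3)^2*(v + 1)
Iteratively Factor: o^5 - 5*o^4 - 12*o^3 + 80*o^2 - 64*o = (o)*(o^4 - 5*o^3 - 12*o^2 + 80*o - 64) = o*(o - 1)*(o^3 - 4*o^2 - 16*o + 64) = o*(o - 4)*(o - 1)*(o^2 - 16) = o*(o - 4)^2*(o - 1)*(o + 4)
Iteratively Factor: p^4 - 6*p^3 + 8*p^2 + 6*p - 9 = (p + 1)*(p^3 - 7*p^2 + 15*p - 9) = (p - 1)*(p + 1)*(p^2 - 6*p + 9) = (p - 3)*(p - 1)*(p + 1)*(p - 3)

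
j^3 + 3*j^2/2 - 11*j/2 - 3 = (j - 2)*(j + 1/2)*(j + 3)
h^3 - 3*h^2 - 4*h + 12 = (h - 3)*(h - 2)*(h + 2)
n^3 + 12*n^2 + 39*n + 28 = (n + 1)*(n + 4)*(n + 7)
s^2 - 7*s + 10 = (s - 5)*(s - 2)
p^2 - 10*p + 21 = (p - 7)*(p - 3)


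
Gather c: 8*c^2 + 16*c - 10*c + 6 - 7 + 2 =8*c^2 + 6*c + 1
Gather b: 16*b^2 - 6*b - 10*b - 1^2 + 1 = 16*b^2 - 16*b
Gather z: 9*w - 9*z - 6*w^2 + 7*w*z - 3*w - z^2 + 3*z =-6*w^2 + 6*w - z^2 + z*(7*w - 6)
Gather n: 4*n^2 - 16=4*n^2 - 16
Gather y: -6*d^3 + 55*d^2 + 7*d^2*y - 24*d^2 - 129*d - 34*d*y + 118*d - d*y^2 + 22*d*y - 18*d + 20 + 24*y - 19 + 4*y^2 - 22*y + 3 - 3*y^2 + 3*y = -6*d^3 + 31*d^2 - 29*d + y^2*(1 - d) + y*(7*d^2 - 12*d + 5) + 4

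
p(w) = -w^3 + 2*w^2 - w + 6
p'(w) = -3*w^2 + 4*w - 1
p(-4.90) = 176.57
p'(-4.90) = -92.63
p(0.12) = 5.91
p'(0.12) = -0.56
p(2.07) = 3.63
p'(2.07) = -5.57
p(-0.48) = 7.05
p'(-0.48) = -3.61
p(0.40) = 5.86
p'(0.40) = 0.12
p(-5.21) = 206.92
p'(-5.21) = -103.27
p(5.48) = -103.99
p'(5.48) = -69.17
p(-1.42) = 14.32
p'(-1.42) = -12.73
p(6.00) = -144.00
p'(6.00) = -85.00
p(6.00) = -144.00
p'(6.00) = -85.00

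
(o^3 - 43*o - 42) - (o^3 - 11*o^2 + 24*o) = 11*o^2 - 67*o - 42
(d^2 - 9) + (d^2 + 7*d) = 2*d^2 + 7*d - 9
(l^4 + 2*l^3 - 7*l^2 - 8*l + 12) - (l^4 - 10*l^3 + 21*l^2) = 12*l^3 - 28*l^2 - 8*l + 12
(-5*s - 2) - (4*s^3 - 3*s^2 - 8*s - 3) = -4*s^3 + 3*s^2 + 3*s + 1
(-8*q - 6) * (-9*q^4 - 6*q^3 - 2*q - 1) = 72*q^5 + 102*q^4 + 36*q^3 + 16*q^2 + 20*q + 6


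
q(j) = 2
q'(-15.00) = 0.00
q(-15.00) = 2.00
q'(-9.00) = 0.00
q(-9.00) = 2.00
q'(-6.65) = 0.00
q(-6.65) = 2.00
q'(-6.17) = 0.00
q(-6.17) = 2.00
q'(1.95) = 0.00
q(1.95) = 2.00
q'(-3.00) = 0.00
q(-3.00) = 2.00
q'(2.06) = 0.00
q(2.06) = 2.00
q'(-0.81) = 0.00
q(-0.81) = 2.00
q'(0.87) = 0.00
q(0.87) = 2.00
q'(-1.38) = 0.00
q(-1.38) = 2.00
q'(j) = 0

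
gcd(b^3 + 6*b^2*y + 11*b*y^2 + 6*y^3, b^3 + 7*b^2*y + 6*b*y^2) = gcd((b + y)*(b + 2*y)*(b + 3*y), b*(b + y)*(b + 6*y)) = b + y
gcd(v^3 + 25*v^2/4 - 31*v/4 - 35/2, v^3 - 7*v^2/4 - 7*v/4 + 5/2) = v^2 - 3*v/4 - 5/2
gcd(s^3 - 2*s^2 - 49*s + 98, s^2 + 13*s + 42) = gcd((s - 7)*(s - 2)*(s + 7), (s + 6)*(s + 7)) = s + 7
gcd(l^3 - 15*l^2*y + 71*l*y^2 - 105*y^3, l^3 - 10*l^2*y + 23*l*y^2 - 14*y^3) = -l + 7*y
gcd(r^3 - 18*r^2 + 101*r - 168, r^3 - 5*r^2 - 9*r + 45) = r - 3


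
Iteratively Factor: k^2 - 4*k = (k)*(k - 4)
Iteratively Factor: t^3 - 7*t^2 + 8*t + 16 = (t + 1)*(t^2 - 8*t + 16) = (t - 4)*(t + 1)*(t - 4)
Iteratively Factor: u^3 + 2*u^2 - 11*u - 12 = (u - 3)*(u^2 + 5*u + 4) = (u - 3)*(u + 4)*(u + 1)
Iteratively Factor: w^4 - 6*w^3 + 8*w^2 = (w)*(w^3 - 6*w^2 + 8*w) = w*(w - 4)*(w^2 - 2*w) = w*(w - 4)*(w - 2)*(w)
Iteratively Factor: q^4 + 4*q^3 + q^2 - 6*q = (q - 1)*(q^3 + 5*q^2 + 6*q) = q*(q - 1)*(q^2 + 5*q + 6) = q*(q - 1)*(q + 3)*(q + 2)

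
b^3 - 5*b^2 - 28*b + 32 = (b - 8)*(b - 1)*(b + 4)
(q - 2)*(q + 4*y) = q^2 + 4*q*y - 2*q - 8*y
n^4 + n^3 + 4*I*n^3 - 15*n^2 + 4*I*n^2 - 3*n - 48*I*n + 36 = (n - 3)*(n + 4)*(n + I)*(n + 3*I)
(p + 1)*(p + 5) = p^2 + 6*p + 5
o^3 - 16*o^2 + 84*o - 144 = (o - 6)^2*(o - 4)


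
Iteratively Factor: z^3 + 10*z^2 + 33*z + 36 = (z + 3)*(z^2 + 7*z + 12) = (z + 3)^2*(z + 4)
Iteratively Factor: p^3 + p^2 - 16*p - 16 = (p - 4)*(p^2 + 5*p + 4) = (p - 4)*(p + 1)*(p + 4)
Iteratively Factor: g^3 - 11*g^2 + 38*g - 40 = (g - 5)*(g^2 - 6*g + 8) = (g - 5)*(g - 4)*(g - 2)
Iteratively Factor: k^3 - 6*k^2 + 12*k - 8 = (k - 2)*(k^2 - 4*k + 4) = (k - 2)^2*(k - 2)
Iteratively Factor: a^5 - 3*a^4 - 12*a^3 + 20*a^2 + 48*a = (a + 2)*(a^4 - 5*a^3 - 2*a^2 + 24*a) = a*(a + 2)*(a^3 - 5*a^2 - 2*a + 24) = a*(a - 3)*(a + 2)*(a^2 - 2*a - 8) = a*(a - 4)*(a - 3)*(a + 2)*(a + 2)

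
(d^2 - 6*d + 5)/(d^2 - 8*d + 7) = (d - 5)/(d - 7)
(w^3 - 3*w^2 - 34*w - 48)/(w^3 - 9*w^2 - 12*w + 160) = (w^2 + 5*w + 6)/(w^2 - w - 20)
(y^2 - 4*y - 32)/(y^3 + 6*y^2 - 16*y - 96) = (y - 8)/(y^2 + 2*y - 24)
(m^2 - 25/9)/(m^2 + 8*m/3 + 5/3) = (m - 5/3)/(m + 1)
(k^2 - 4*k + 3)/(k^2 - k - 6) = (k - 1)/(k + 2)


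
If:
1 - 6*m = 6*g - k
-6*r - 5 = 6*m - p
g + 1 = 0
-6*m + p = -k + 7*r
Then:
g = -1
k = r - 5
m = r/6 + 1/3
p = 7*r + 7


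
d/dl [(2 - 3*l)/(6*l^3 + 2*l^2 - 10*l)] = (18*l^3 - 15*l^2 - 4*l + 10)/(2*l^2*(9*l^4 + 6*l^3 - 29*l^2 - 10*l + 25))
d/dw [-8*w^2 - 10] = -16*w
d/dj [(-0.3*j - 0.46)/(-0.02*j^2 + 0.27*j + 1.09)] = (0.006*j^2 - 0.081*j - (0.04*j - 0.27)*(0.3*j + 0.46) - 0.327)/(-0.02*j^2 + 0.27*j + 1.09)^2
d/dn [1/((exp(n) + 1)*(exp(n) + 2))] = (-2*exp(n) - 3)*exp(n)/(exp(4*n) + 6*exp(3*n) + 13*exp(2*n) + 12*exp(n) + 4)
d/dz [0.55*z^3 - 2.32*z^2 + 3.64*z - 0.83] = 1.65*z^2 - 4.64*z + 3.64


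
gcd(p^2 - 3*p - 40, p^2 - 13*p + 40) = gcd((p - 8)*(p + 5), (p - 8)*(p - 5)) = p - 8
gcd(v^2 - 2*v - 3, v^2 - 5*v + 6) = v - 3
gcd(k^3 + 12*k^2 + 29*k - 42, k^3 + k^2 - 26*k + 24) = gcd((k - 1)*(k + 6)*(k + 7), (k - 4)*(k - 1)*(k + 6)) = k^2 + 5*k - 6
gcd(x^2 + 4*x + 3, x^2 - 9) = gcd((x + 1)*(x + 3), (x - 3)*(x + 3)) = x + 3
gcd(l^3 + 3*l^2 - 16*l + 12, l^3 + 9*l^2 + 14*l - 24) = l^2 + 5*l - 6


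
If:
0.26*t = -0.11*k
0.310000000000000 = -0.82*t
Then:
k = 0.89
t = -0.38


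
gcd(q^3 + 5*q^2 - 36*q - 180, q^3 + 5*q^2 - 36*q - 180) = q^3 + 5*q^2 - 36*q - 180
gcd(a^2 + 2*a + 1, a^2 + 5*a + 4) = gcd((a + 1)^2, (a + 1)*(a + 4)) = a + 1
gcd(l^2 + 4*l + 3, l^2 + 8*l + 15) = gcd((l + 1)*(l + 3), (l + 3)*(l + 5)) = l + 3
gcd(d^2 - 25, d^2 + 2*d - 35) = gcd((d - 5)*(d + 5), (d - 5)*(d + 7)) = d - 5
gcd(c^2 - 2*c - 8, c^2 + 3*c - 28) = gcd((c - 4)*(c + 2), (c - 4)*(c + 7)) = c - 4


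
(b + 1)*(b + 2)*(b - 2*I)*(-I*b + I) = -I*b^4 - 2*b^3 - 2*I*b^3 - 4*b^2 + I*b^2 + 2*b + 2*I*b + 4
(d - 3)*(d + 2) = d^2 - d - 6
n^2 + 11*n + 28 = (n + 4)*(n + 7)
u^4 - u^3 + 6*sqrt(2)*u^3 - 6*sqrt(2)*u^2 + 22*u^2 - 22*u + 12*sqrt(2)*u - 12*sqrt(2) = (u - 1)*(u + sqrt(2))*(u + 2*sqrt(2))*(u + 3*sqrt(2))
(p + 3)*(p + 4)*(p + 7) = p^3 + 14*p^2 + 61*p + 84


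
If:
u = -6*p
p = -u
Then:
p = 0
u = 0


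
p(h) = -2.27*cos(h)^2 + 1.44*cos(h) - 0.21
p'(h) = 4.54*sin(h)*cos(h) - 1.44*sin(h)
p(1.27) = 0.02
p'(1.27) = -0.09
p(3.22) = -3.90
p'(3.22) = 0.47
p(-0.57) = -0.61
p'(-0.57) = -1.29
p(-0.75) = -0.37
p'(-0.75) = -1.28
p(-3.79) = -2.80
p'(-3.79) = -3.05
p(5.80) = -0.71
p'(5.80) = -1.20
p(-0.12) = -1.02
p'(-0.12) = -0.37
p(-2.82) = -3.62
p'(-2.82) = 1.82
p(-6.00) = -0.92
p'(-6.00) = 0.82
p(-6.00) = -0.92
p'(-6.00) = 0.82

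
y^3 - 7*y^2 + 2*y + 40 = (y - 5)*(y - 4)*(y + 2)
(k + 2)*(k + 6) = k^2 + 8*k + 12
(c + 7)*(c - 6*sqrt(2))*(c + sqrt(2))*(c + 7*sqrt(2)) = c^4 + 2*sqrt(2)*c^3 + 7*c^3 - 82*c^2 + 14*sqrt(2)*c^2 - 574*c - 84*sqrt(2)*c - 588*sqrt(2)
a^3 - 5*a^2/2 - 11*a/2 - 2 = (a - 4)*(a + 1/2)*(a + 1)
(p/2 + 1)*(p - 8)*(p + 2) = p^3/2 - 2*p^2 - 14*p - 16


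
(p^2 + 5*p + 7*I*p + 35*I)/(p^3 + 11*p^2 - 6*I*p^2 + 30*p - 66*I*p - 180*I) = (p + 7*I)/(p^2 + 6*p*(1 - I) - 36*I)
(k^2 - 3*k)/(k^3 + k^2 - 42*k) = (k - 3)/(k^2 + k - 42)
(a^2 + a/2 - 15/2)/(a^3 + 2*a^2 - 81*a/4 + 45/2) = 2*(a + 3)/(2*a^2 + 9*a - 18)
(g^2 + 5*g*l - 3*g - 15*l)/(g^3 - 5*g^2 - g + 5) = (g^2 + 5*g*l - 3*g - 15*l)/(g^3 - 5*g^2 - g + 5)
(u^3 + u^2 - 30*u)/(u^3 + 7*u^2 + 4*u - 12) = u*(u - 5)/(u^2 + u - 2)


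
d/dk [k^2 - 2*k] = 2*k - 2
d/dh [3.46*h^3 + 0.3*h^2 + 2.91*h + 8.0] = 10.38*h^2 + 0.6*h + 2.91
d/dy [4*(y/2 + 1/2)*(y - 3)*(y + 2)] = 6*y^2 - 14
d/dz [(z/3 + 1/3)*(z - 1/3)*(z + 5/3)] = z^2 + 14*z/9 + 7/27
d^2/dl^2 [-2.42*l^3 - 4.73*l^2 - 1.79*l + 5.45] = -14.52*l - 9.46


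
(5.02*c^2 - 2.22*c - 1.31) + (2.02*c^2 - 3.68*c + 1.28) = 7.04*c^2 - 5.9*c - 0.03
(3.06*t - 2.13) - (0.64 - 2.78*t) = 5.84*t - 2.77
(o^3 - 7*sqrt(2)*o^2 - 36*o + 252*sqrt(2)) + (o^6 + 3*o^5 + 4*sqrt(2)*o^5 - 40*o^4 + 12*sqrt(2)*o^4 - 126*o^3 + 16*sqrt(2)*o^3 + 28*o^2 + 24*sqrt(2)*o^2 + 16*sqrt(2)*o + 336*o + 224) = o^6 + 3*o^5 + 4*sqrt(2)*o^5 - 40*o^4 + 12*sqrt(2)*o^4 - 125*o^3 + 16*sqrt(2)*o^3 + 17*sqrt(2)*o^2 + 28*o^2 + 16*sqrt(2)*o + 300*o + 224 + 252*sqrt(2)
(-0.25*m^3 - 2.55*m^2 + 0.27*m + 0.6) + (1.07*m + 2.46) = -0.25*m^3 - 2.55*m^2 + 1.34*m + 3.06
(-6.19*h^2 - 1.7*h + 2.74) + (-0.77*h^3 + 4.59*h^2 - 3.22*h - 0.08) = -0.77*h^3 - 1.6*h^2 - 4.92*h + 2.66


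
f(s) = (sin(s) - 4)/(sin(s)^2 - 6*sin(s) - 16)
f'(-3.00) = 0.18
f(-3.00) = 0.27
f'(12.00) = -0.24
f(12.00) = 0.36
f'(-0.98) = -0.25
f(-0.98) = 0.47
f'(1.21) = -0.03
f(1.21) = 0.15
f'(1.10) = -0.04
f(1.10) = 0.15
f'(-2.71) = 0.22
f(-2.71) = 0.33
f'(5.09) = -0.19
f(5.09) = 0.52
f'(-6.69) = -0.22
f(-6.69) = 0.33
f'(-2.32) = 0.26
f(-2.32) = 0.43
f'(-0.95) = -0.25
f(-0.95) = 0.46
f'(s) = (-2*sin(s)*cos(s) + 6*cos(s))*(sin(s) - 4)/(sin(s)^2 - 6*sin(s) - 16)^2 + cos(s)/(sin(s)^2 - 6*sin(s) - 16) = (8*sin(s) + cos(s)^2 - 41)*cos(s)/((sin(s) - 8)^2*(sin(s) + 2)^2)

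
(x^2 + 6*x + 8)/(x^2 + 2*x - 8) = (x + 2)/(x - 2)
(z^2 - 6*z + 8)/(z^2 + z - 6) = (z - 4)/(z + 3)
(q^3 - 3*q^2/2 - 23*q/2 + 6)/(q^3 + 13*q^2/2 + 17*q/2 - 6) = (q - 4)/(q + 4)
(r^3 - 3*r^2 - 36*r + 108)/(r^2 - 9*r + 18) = r + 6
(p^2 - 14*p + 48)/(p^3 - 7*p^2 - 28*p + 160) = (p - 6)/(p^2 + p - 20)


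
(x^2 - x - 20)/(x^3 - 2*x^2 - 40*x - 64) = (x - 5)/(x^2 - 6*x - 16)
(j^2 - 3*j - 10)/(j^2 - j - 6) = (j - 5)/(j - 3)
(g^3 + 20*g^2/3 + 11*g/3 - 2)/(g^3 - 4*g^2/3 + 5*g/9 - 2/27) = 9*(g^2 + 7*g + 6)/(9*g^2 - 9*g + 2)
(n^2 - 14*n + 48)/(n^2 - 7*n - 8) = (n - 6)/(n + 1)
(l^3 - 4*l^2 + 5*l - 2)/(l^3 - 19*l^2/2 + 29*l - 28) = 2*(l^2 - 2*l + 1)/(2*l^2 - 15*l + 28)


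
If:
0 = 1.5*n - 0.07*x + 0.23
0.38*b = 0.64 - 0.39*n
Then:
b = 1.84157894736842 - 0.0478947368421053*x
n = 0.0466666666666667*x - 0.153333333333333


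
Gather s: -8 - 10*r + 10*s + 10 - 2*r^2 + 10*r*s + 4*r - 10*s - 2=-2*r^2 + 10*r*s - 6*r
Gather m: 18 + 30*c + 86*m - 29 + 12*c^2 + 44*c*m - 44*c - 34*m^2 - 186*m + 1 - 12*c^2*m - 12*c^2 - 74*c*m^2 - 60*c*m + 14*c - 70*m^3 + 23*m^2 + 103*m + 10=-70*m^3 + m^2*(-74*c - 11) + m*(-12*c^2 - 16*c + 3)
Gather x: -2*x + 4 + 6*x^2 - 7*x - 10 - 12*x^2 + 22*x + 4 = -6*x^2 + 13*x - 2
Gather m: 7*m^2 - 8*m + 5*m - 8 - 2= 7*m^2 - 3*m - 10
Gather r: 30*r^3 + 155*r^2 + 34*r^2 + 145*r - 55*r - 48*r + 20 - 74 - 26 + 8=30*r^3 + 189*r^2 + 42*r - 72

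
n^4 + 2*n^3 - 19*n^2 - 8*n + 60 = (n - 3)*(n - 2)*(n + 2)*(n + 5)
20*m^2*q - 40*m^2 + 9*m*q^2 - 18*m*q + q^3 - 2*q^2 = (4*m + q)*(5*m + q)*(q - 2)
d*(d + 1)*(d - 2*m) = d^3 - 2*d^2*m + d^2 - 2*d*m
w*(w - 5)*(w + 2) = w^3 - 3*w^2 - 10*w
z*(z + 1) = z^2 + z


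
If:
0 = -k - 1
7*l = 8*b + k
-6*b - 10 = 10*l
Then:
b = -30/61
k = -1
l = -43/61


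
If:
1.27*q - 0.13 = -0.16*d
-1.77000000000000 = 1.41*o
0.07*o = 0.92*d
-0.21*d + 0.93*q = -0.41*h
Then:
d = -0.10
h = -0.31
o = -1.26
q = 0.11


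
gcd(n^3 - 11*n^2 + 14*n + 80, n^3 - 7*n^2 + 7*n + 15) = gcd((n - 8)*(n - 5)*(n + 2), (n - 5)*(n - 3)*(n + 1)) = n - 5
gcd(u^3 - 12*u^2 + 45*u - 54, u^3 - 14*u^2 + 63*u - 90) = u^2 - 9*u + 18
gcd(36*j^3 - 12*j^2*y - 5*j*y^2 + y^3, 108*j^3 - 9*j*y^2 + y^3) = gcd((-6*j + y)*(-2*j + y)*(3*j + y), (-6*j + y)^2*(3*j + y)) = -18*j^2 - 3*j*y + y^2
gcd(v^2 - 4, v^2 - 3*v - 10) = v + 2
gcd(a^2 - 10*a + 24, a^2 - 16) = a - 4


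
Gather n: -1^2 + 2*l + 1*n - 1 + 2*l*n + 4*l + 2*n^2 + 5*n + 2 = 6*l + 2*n^2 + n*(2*l + 6)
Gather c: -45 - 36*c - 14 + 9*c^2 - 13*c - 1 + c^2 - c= 10*c^2 - 50*c - 60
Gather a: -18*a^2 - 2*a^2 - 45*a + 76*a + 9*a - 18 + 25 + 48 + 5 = -20*a^2 + 40*a + 60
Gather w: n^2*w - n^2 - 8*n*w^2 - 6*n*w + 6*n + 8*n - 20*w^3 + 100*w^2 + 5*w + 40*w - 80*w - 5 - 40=-n^2 + 14*n - 20*w^3 + w^2*(100 - 8*n) + w*(n^2 - 6*n - 35) - 45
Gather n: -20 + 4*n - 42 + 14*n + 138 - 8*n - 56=10*n + 20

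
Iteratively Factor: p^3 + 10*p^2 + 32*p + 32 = (p + 4)*(p^2 + 6*p + 8) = (p + 2)*(p + 4)*(p + 4)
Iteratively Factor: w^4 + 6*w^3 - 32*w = (w - 2)*(w^3 + 8*w^2 + 16*w) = (w - 2)*(w + 4)*(w^2 + 4*w) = w*(w - 2)*(w + 4)*(w + 4)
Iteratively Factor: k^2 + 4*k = (k)*(k + 4)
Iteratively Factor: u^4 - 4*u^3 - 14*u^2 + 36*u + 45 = (u - 3)*(u^3 - u^2 - 17*u - 15) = (u - 3)*(u + 3)*(u^2 - 4*u - 5) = (u - 3)*(u + 1)*(u + 3)*(u - 5)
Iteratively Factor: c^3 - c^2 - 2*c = (c + 1)*(c^2 - 2*c) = (c - 2)*(c + 1)*(c)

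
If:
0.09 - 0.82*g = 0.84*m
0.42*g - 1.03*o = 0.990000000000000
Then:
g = 2.45238095238095*o + 2.35714285714286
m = -2.39399092970522*o - 2.19387755102041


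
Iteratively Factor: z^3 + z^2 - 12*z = (z - 3)*(z^2 + 4*z) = (z - 3)*(z + 4)*(z)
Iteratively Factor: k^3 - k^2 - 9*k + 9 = (k - 3)*(k^2 + 2*k - 3) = (k - 3)*(k + 3)*(k - 1)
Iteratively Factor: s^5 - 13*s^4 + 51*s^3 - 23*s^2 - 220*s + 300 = (s - 5)*(s^4 - 8*s^3 + 11*s^2 + 32*s - 60) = (s - 5)*(s - 3)*(s^3 - 5*s^2 - 4*s + 20) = (s - 5)*(s - 3)*(s - 2)*(s^2 - 3*s - 10) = (s - 5)^2*(s - 3)*(s - 2)*(s + 2)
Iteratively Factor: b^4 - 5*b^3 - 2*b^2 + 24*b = (b - 3)*(b^3 - 2*b^2 - 8*b) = (b - 4)*(b - 3)*(b^2 + 2*b) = (b - 4)*(b - 3)*(b + 2)*(b)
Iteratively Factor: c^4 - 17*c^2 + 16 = (c - 4)*(c^3 + 4*c^2 - c - 4) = (c - 4)*(c - 1)*(c^2 + 5*c + 4) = (c - 4)*(c - 1)*(c + 4)*(c + 1)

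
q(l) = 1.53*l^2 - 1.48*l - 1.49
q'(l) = 3.06*l - 1.48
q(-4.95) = 43.32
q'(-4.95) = -16.63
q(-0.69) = 0.26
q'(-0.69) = -3.59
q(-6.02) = 62.87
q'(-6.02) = -19.90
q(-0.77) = 0.56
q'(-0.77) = -3.84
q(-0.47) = -0.46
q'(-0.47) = -2.92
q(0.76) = -1.73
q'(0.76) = 0.85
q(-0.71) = 0.33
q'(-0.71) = -3.65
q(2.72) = 5.80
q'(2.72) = 6.84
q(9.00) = 109.12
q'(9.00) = 26.06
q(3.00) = 7.84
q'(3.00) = 7.70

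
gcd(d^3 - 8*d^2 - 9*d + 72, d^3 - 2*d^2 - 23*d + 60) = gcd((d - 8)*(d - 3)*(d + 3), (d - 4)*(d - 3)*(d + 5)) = d - 3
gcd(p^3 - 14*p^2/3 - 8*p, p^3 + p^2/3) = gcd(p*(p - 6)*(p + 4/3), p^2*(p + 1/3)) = p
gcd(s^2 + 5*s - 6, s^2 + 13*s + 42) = s + 6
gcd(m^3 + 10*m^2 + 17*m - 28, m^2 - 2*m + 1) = m - 1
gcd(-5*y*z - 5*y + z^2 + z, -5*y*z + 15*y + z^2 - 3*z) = 5*y - z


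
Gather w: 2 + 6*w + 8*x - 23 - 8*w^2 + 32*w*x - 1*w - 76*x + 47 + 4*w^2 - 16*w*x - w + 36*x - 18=-4*w^2 + w*(16*x + 4) - 32*x + 8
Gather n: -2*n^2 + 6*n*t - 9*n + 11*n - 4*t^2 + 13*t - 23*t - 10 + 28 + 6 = -2*n^2 + n*(6*t + 2) - 4*t^2 - 10*t + 24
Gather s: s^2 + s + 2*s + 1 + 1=s^2 + 3*s + 2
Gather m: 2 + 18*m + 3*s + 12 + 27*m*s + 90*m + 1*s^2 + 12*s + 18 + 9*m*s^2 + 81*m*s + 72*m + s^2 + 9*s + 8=m*(9*s^2 + 108*s + 180) + 2*s^2 + 24*s + 40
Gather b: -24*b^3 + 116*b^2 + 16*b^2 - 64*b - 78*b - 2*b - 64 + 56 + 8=-24*b^3 + 132*b^2 - 144*b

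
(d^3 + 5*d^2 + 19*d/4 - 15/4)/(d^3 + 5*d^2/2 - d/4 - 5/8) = 2*(d + 3)/(2*d + 1)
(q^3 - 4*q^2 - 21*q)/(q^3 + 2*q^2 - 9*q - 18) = q*(q - 7)/(q^2 - q - 6)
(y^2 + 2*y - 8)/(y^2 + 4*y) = (y - 2)/y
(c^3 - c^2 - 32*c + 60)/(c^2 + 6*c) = c - 7 + 10/c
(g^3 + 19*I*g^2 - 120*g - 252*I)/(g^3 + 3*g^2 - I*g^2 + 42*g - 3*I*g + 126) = (g^2 + 13*I*g - 42)/(g^2 + g*(3 - 7*I) - 21*I)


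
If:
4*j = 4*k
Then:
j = k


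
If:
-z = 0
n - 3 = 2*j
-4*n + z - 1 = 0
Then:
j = -13/8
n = -1/4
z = 0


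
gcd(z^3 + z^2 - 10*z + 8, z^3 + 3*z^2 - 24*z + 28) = z - 2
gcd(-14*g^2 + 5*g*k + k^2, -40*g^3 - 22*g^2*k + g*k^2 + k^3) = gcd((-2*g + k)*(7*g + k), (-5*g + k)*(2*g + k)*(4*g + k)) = 1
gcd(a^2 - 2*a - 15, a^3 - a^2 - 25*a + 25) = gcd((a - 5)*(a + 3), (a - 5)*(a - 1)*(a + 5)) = a - 5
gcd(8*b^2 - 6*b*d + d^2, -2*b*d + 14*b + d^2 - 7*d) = 2*b - d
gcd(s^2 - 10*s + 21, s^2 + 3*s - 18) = s - 3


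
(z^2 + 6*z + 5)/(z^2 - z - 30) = (z + 1)/(z - 6)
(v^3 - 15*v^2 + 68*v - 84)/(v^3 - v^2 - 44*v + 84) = (v - 7)/(v + 7)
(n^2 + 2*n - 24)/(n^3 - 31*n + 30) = (n - 4)/(n^2 - 6*n + 5)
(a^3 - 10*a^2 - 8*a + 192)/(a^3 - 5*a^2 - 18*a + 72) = (a - 8)/(a - 3)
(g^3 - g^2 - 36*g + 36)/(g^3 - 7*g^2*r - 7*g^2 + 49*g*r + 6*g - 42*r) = (-g - 6)/(-g + 7*r)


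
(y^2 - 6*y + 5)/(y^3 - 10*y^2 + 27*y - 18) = (y - 5)/(y^2 - 9*y + 18)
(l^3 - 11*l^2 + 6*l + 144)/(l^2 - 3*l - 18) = l - 8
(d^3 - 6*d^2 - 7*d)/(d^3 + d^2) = (d - 7)/d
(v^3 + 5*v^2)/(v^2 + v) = v*(v + 5)/(v + 1)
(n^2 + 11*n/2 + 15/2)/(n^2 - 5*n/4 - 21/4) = 2*(2*n^2 + 11*n + 15)/(4*n^2 - 5*n - 21)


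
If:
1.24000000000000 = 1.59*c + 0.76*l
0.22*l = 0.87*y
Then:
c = 0.779874213836478 - 1.89022298456261*y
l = 3.95454545454545*y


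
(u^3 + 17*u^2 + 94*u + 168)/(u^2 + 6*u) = u + 11 + 28/u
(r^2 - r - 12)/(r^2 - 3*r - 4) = (r + 3)/(r + 1)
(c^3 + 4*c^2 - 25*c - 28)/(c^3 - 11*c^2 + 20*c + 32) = (c + 7)/(c - 8)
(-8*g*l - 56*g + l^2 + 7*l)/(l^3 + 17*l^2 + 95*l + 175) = (-8*g + l)/(l^2 + 10*l + 25)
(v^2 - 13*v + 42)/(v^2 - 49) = (v - 6)/(v + 7)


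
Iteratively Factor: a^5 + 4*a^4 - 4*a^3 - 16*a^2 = (a)*(a^4 + 4*a^3 - 4*a^2 - 16*a) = a*(a + 2)*(a^3 + 2*a^2 - 8*a) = a*(a - 2)*(a + 2)*(a^2 + 4*a) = a^2*(a - 2)*(a + 2)*(a + 4)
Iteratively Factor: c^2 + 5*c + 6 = (c + 2)*(c + 3)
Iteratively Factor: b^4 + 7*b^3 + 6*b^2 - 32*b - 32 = (b + 4)*(b^3 + 3*b^2 - 6*b - 8) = (b + 1)*(b + 4)*(b^2 + 2*b - 8) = (b - 2)*(b + 1)*(b + 4)*(b + 4)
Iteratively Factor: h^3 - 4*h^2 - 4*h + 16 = (h - 2)*(h^2 - 2*h - 8) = (h - 2)*(h + 2)*(h - 4)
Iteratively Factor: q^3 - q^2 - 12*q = (q)*(q^2 - q - 12) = q*(q + 3)*(q - 4)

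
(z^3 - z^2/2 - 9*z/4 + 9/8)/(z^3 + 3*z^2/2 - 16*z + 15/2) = (z^2 - 9/4)/(z^2 + 2*z - 15)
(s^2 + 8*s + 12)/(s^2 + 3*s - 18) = (s + 2)/(s - 3)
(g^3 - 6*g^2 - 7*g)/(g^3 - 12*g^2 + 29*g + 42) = g/(g - 6)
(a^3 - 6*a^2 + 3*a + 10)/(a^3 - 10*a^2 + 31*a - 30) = (a + 1)/(a - 3)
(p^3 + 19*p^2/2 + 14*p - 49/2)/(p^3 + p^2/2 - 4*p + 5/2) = (2*p^2 + 21*p + 49)/(2*p^2 + 3*p - 5)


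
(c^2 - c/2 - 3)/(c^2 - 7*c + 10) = (c + 3/2)/(c - 5)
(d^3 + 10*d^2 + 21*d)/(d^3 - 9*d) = (d + 7)/(d - 3)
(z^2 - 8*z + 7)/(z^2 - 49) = (z - 1)/(z + 7)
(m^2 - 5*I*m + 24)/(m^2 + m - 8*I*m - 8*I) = (m + 3*I)/(m + 1)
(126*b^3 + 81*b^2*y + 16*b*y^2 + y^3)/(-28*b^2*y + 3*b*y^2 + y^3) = (18*b^2 + 9*b*y + y^2)/(y*(-4*b + y))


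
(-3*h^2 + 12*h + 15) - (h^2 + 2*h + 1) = -4*h^2 + 10*h + 14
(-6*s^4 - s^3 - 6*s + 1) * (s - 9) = -6*s^5 + 53*s^4 + 9*s^3 - 6*s^2 + 55*s - 9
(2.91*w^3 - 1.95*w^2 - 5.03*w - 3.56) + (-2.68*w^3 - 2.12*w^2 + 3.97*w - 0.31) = 0.23*w^3 - 4.07*w^2 - 1.06*w - 3.87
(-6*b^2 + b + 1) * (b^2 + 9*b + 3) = -6*b^4 - 53*b^3 - 8*b^2 + 12*b + 3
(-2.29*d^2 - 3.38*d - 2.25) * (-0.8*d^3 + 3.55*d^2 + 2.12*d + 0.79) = 1.832*d^5 - 5.4255*d^4 - 15.0538*d^3 - 16.9622*d^2 - 7.4402*d - 1.7775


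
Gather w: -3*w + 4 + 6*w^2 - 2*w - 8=6*w^2 - 5*w - 4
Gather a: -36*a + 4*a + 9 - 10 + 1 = -32*a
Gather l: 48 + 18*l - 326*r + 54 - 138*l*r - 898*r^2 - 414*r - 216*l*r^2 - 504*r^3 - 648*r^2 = l*(-216*r^2 - 138*r + 18) - 504*r^3 - 1546*r^2 - 740*r + 102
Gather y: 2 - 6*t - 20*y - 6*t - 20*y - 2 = -12*t - 40*y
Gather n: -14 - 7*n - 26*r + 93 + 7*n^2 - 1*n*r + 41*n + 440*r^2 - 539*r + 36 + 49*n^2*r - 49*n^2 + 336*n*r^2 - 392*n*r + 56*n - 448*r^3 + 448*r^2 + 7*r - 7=n^2*(49*r - 42) + n*(336*r^2 - 393*r + 90) - 448*r^3 + 888*r^2 - 558*r + 108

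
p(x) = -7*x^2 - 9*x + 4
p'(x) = -14*x - 9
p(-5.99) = -193.25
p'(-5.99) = 74.86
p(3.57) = -117.34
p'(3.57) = -58.98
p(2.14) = -47.32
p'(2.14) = -38.96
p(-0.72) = 6.85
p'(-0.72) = 1.08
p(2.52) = -63.13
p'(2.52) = -44.28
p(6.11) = -312.31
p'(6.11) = -94.54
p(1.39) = -22.03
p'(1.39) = -28.46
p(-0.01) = 4.09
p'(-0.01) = -8.86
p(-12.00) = -896.00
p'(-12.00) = 159.00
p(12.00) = -1112.00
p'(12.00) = -177.00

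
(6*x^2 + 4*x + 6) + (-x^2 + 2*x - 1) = 5*x^2 + 6*x + 5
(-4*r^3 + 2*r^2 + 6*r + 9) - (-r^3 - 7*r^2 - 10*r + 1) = -3*r^3 + 9*r^2 + 16*r + 8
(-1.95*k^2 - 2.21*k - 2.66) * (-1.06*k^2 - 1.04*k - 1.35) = 2.067*k^4 + 4.3706*k^3 + 7.7505*k^2 + 5.7499*k + 3.591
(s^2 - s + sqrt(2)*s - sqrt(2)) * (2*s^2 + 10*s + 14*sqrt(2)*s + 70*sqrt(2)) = 2*s^4 + 8*s^3 + 16*sqrt(2)*s^3 + 18*s^2 + 64*sqrt(2)*s^2 - 80*sqrt(2)*s + 112*s - 140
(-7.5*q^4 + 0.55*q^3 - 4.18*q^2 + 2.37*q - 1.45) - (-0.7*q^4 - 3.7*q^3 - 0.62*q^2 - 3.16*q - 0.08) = -6.8*q^4 + 4.25*q^3 - 3.56*q^2 + 5.53*q - 1.37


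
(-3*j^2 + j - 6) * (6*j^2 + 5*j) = -18*j^4 - 9*j^3 - 31*j^2 - 30*j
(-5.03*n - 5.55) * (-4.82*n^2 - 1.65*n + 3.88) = 24.2446*n^3 + 35.0505*n^2 - 10.3589*n - 21.534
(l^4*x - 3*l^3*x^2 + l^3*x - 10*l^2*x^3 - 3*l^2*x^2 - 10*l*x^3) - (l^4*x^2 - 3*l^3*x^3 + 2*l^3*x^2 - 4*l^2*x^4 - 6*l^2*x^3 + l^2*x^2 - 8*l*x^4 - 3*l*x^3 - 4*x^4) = -l^4*x^2 + l^4*x + 3*l^3*x^3 - 5*l^3*x^2 + l^3*x + 4*l^2*x^4 - 4*l^2*x^3 - 4*l^2*x^2 + 8*l*x^4 - 7*l*x^3 + 4*x^4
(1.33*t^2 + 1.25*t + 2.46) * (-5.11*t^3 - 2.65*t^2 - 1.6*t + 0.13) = -6.7963*t^5 - 9.912*t^4 - 18.0111*t^3 - 8.3461*t^2 - 3.7735*t + 0.3198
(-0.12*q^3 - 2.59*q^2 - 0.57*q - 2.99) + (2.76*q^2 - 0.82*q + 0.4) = -0.12*q^3 + 0.17*q^2 - 1.39*q - 2.59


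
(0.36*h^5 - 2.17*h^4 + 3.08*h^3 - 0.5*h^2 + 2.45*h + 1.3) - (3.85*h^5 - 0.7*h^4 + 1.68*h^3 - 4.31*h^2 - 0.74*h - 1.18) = -3.49*h^5 - 1.47*h^4 + 1.4*h^3 + 3.81*h^2 + 3.19*h + 2.48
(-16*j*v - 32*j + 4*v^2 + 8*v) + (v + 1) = -16*j*v - 32*j + 4*v^2 + 9*v + 1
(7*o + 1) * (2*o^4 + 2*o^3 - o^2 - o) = 14*o^5 + 16*o^4 - 5*o^3 - 8*o^2 - o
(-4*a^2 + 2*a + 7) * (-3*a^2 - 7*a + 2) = 12*a^4 + 22*a^3 - 43*a^2 - 45*a + 14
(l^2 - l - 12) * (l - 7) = l^3 - 8*l^2 - 5*l + 84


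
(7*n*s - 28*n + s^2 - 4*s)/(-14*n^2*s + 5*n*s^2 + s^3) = (s - 4)/(s*(-2*n + s))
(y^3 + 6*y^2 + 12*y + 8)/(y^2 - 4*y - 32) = (y^3 + 6*y^2 + 12*y + 8)/(y^2 - 4*y - 32)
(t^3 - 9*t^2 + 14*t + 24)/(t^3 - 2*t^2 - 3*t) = (t^2 - 10*t + 24)/(t*(t - 3))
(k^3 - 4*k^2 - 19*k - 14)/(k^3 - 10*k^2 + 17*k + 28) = (k + 2)/(k - 4)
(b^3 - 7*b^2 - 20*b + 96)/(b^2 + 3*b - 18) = (b^2 - 4*b - 32)/(b + 6)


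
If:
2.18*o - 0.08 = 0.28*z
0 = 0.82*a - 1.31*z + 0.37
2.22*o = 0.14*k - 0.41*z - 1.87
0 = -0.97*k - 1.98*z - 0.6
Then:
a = -3.77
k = 3.62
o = -0.23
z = -2.08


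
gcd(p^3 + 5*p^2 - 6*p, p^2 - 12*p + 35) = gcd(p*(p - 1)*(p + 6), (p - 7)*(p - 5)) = 1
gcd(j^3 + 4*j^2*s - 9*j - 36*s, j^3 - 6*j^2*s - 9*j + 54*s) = j^2 - 9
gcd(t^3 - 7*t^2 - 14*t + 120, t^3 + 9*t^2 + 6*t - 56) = t + 4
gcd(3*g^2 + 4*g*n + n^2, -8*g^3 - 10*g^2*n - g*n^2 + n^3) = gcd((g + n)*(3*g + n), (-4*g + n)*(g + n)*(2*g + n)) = g + n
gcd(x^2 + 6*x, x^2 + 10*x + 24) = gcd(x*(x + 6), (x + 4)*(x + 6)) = x + 6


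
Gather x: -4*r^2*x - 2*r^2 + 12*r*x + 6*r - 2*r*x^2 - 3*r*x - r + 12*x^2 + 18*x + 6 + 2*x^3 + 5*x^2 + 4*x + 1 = -2*r^2 + 5*r + 2*x^3 + x^2*(17 - 2*r) + x*(-4*r^2 + 9*r + 22) + 7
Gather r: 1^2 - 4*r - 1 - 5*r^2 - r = -5*r^2 - 5*r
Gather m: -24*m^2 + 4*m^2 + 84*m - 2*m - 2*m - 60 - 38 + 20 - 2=-20*m^2 + 80*m - 80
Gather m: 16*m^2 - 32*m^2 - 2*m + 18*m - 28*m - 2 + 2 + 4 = -16*m^2 - 12*m + 4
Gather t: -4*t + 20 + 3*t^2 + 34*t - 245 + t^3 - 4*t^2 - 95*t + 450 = t^3 - t^2 - 65*t + 225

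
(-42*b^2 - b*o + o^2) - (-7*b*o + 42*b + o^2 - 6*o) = -42*b^2 + 6*b*o - 42*b + 6*o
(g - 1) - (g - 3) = 2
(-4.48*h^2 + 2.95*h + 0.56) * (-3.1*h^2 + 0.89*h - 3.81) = 13.888*h^4 - 13.1322*h^3 + 17.9583*h^2 - 10.7411*h - 2.1336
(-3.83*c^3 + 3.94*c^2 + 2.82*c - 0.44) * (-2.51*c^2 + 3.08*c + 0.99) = 9.6133*c^5 - 21.6858*c^4 + 1.2653*c^3 + 13.6906*c^2 + 1.4366*c - 0.4356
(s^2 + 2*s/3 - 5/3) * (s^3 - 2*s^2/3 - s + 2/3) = s^5 - 28*s^3/9 + 10*s^2/9 + 19*s/9 - 10/9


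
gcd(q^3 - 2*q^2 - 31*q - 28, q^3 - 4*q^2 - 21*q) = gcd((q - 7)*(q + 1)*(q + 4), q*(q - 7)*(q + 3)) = q - 7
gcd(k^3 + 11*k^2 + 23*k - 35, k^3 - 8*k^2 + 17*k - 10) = k - 1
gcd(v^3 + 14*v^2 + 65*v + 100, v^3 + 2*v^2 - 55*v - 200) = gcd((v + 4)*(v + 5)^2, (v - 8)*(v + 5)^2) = v^2 + 10*v + 25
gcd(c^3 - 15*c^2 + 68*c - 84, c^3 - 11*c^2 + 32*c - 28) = c^2 - 9*c + 14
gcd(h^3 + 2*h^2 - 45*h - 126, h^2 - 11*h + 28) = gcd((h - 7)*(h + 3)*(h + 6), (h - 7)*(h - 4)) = h - 7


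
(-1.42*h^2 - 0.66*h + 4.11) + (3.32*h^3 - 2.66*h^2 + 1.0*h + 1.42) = 3.32*h^3 - 4.08*h^2 + 0.34*h + 5.53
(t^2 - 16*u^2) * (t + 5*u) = t^3 + 5*t^2*u - 16*t*u^2 - 80*u^3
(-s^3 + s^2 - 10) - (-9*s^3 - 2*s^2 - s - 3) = 8*s^3 + 3*s^2 + s - 7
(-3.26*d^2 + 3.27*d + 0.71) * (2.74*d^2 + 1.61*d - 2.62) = -8.9324*d^4 + 3.7112*d^3 + 15.7513*d^2 - 7.4243*d - 1.8602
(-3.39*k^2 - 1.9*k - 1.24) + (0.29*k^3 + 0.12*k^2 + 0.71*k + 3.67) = 0.29*k^3 - 3.27*k^2 - 1.19*k + 2.43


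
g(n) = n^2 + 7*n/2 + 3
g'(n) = 2*n + 7/2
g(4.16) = 34.87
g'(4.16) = 11.82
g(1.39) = 9.80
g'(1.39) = 6.28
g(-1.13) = 0.32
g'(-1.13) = 1.24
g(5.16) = 47.69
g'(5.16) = 13.82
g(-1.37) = 0.08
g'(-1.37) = 0.76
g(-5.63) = 14.99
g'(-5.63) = -7.76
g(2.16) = 15.23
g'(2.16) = 7.82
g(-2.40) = 0.36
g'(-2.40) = -1.30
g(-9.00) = 52.50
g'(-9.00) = -14.50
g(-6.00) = 18.00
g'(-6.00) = -8.50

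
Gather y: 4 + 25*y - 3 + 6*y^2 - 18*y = 6*y^2 + 7*y + 1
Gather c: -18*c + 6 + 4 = 10 - 18*c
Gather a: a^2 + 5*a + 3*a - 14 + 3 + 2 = a^2 + 8*a - 9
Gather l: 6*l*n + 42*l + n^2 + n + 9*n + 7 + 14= l*(6*n + 42) + n^2 + 10*n + 21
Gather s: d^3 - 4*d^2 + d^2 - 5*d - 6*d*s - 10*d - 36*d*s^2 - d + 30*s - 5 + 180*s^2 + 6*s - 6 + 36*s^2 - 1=d^3 - 3*d^2 - 16*d + s^2*(216 - 36*d) + s*(36 - 6*d) - 12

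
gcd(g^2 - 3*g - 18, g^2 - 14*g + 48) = g - 6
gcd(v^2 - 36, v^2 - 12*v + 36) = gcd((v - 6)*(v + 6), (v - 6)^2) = v - 6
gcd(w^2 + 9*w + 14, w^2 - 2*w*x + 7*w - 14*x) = w + 7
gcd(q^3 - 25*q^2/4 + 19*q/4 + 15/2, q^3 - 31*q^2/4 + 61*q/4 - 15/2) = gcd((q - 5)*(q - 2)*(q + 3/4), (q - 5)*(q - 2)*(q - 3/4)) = q^2 - 7*q + 10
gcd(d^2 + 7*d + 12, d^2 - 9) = d + 3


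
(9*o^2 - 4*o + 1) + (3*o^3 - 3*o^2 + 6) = 3*o^3 + 6*o^2 - 4*o + 7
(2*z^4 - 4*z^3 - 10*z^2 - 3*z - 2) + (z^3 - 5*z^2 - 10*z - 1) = 2*z^4 - 3*z^3 - 15*z^2 - 13*z - 3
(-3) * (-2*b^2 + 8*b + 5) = 6*b^2 - 24*b - 15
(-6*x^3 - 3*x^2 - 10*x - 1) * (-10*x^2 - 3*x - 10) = 60*x^5 + 48*x^4 + 169*x^3 + 70*x^2 + 103*x + 10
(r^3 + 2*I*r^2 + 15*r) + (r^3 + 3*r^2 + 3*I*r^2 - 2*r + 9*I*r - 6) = 2*r^3 + 3*r^2 + 5*I*r^2 + 13*r + 9*I*r - 6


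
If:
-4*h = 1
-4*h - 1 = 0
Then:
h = -1/4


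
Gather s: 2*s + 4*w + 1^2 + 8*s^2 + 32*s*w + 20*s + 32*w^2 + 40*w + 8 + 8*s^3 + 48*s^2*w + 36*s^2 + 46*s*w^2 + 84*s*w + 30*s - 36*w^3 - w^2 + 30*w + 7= 8*s^3 + s^2*(48*w + 44) + s*(46*w^2 + 116*w + 52) - 36*w^3 + 31*w^2 + 74*w + 16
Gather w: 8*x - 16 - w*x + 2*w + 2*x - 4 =w*(2 - x) + 10*x - 20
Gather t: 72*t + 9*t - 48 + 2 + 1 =81*t - 45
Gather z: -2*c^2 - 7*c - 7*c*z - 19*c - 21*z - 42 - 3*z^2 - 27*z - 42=-2*c^2 - 26*c - 3*z^2 + z*(-7*c - 48) - 84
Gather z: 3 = 3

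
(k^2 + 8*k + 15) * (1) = k^2 + 8*k + 15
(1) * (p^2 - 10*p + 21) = p^2 - 10*p + 21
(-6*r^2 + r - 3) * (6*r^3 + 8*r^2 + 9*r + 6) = -36*r^5 - 42*r^4 - 64*r^3 - 51*r^2 - 21*r - 18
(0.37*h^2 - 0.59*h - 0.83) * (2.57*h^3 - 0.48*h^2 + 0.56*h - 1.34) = 0.9509*h^5 - 1.6939*h^4 - 1.6427*h^3 - 0.4278*h^2 + 0.3258*h + 1.1122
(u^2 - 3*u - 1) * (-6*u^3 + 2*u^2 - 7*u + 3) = -6*u^5 + 20*u^4 - 7*u^3 + 22*u^2 - 2*u - 3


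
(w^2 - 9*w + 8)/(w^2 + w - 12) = (w^2 - 9*w + 8)/(w^2 + w - 12)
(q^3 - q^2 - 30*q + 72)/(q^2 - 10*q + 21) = (q^2 + 2*q - 24)/(q - 7)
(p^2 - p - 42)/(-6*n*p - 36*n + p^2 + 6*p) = (p - 7)/(-6*n + p)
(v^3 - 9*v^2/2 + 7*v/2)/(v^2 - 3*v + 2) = v*(2*v - 7)/(2*(v - 2))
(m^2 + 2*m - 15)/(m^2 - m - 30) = (m - 3)/(m - 6)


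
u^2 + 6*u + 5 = (u + 1)*(u + 5)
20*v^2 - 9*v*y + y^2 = (-5*v + y)*(-4*v + y)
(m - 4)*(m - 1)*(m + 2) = m^3 - 3*m^2 - 6*m + 8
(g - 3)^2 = g^2 - 6*g + 9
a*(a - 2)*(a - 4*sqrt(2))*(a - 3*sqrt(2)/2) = a^4 - 11*sqrt(2)*a^3/2 - 2*a^3 + 12*a^2 + 11*sqrt(2)*a^2 - 24*a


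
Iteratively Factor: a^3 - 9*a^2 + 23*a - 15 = (a - 1)*(a^2 - 8*a + 15) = (a - 3)*(a - 1)*(a - 5)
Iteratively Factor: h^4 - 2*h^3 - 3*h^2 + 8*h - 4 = (h - 1)*(h^3 - h^2 - 4*h + 4) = (h - 1)*(h + 2)*(h^2 - 3*h + 2) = (h - 1)^2*(h + 2)*(h - 2)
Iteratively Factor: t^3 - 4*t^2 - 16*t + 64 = (t - 4)*(t^2 - 16) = (t - 4)*(t + 4)*(t - 4)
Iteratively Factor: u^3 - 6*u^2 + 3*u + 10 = (u + 1)*(u^2 - 7*u + 10) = (u - 5)*(u + 1)*(u - 2)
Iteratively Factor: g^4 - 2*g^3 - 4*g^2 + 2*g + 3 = (g - 1)*(g^3 - g^2 - 5*g - 3) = (g - 1)*(g + 1)*(g^2 - 2*g - 3) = (g - 3)*(g - 1)*(g + 1)*(g + 1)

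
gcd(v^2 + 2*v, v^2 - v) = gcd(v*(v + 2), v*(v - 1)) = v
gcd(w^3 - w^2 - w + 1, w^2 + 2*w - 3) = w - 1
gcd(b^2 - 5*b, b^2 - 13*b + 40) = b - 5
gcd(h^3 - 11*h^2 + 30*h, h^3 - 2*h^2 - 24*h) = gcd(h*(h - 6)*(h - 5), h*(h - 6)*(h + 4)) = h^2 - 6*h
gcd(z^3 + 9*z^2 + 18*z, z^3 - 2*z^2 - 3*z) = z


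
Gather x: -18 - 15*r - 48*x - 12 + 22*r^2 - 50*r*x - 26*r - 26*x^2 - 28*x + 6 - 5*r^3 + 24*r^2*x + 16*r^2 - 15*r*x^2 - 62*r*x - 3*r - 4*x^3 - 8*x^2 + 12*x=-5*r^3 + 38*r^2 - 44*r - 4*x^3 + x^2*(-15*r - 34) + x*(24*r^2 - 112*r - 64) - 24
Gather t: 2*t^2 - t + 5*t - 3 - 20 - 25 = 2*t^2 + 4*t - 48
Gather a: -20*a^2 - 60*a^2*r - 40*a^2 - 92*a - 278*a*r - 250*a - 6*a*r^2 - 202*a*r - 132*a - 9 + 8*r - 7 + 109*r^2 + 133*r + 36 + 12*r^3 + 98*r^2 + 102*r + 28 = a^2*(-60*r - 60) + a*(-6*r^2 - 480*r - 474) + 12*r^3 + 207*r^2 + 243*r + 48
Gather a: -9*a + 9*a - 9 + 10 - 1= 0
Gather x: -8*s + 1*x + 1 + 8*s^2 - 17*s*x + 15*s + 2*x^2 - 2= 8*s^2 + 7*s + 2*x^2 + x*(1 - 17*s) - 1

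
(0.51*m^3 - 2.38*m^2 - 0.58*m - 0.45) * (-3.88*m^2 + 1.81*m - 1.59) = -1.9788*m^5 + 10.1575*m^4 - 2.8683*m^3 + 4.4804*m^2 + 0.1077*m + 0.7155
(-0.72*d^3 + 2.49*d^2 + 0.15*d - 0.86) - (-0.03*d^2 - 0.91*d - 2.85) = -0.72*d^3 + 2.52*d^2 + 1.06*d + 1.99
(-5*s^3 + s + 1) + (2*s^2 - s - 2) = -5*s^3 + 2*s^2 - 1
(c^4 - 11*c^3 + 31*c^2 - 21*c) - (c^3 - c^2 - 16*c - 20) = c^4 - 12*c^3 + 32*c^2 - 5*c + 20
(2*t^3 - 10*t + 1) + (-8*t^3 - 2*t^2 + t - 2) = -6*t^3 - 2*t^2 - 9*t - 1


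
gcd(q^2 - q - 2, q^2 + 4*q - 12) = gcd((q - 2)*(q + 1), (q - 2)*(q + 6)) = q - 2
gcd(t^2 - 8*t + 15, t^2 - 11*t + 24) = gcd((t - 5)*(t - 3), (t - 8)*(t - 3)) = t - 3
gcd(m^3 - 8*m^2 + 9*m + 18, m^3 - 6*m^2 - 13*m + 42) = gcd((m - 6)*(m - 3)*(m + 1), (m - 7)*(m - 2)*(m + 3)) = 1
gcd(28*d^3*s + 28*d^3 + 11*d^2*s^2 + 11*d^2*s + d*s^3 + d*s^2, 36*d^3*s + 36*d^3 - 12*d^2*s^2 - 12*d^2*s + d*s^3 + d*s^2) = d*s + d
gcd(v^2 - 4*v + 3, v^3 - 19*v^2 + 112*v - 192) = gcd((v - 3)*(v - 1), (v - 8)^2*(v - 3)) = v - 3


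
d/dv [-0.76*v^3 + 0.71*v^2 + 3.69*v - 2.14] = -2.28*v^2 + 1.42*v + 3.69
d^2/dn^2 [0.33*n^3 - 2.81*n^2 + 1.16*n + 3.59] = 1.98*n - 5.62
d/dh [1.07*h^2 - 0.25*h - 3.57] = 2.14*h - 0.25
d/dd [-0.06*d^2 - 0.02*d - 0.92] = -0.12*d - 0.02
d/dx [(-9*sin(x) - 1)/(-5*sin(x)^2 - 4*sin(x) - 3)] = (-45*sin(x)^2 - 10*sin(x) + 23)*cos(x)/(5*sin(x)^2 + 4*sin(x) + 3)^2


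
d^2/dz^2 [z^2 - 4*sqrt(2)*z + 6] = 2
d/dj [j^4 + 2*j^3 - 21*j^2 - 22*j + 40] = 4*j^3 + 6*j^2 - 42*j - 22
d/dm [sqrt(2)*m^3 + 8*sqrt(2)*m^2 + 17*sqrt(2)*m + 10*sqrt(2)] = sqrt(2)*(3*m^2 + 16*m + 17)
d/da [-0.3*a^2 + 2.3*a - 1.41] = 2.3 - 0.6*a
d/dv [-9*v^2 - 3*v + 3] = -18*v - 3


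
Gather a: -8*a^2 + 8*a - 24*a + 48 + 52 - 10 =-8*a^2 - 16*a + 90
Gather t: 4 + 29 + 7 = 40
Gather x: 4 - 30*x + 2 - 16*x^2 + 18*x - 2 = -16*x^2 - 12*x + 4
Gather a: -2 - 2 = -4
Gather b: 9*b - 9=9*b - 9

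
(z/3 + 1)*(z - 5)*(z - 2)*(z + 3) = z^4/3 - z^3/3 - 23*z^2/3 - z + 30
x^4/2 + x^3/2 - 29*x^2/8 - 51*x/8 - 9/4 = (x/2 + 1)*(x - 3)*(x + 1/2)*(x + 3/2)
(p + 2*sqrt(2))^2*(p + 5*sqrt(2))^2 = p^4 + 14*sqrt(2)*p^3 + 138*p^2 + 280*sqrt(2)*p + 400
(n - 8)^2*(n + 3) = n^3 - 13*n^2 + 16*n + 192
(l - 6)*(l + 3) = l^2 - 3*l - 18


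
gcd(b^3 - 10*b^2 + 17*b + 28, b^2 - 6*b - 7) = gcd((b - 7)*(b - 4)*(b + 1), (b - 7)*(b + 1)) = b^2 - 6*b - 7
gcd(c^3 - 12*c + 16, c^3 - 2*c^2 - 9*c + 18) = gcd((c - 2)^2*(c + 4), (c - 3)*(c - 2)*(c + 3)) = c - 2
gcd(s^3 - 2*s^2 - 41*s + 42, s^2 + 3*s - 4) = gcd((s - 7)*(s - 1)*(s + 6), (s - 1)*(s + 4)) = s - 1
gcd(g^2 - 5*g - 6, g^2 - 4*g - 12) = g - 6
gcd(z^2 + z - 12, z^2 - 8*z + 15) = z - 3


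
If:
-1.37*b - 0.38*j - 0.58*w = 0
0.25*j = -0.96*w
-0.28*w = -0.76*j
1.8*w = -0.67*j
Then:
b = 0.00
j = 0.00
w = 0.00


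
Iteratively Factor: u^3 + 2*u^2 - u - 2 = (u - 1)*(u^2 + 3*u + 2) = (u - 1)*(u + 2)*(u + 1)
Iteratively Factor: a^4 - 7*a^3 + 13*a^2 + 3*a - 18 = (a - 2)*(a^3 - 5*a^2 + 3*a + 9) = (a - 3)*(a - 2)*(a^2 - 2*a - 3) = (a - 3)^2*(a - 2)*(a + 1)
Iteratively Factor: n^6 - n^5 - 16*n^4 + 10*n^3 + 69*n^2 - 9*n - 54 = (n - 1)*(n^5 - 16*n^3 - 6*n^2 + 63*n + 54) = (n - 1)*(n + 2)*(n^4 - 2*n^3 - 12*n^2 + 18*n + 27) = (n - 3)*(n - 1)*(n + 2)*(n^3 + n^2 - 9*n - 9) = (n - 3)*(n - 1)*(n + 2)*(n + 3)*(n^2 - 2*n - 3) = (n - 3)*(n - 1)*(n + 1)*(n + 2)*(n + 3)*(n - 3)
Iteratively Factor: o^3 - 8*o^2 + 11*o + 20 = (o - 4)*(o^2 - 4*o - 5) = (o - 5)*(o - 4)*(o + 1)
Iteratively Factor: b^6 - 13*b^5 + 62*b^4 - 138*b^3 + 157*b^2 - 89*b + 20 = (b - 1)*(b^5 - 12*b^4 + 50*b^3 - 88*b^2 + 69*b - 20) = (b - 5)*(b - 1)*(b^4 - 7*b^3 + 15*b^2 - 13*b + 4) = (b - 5)*(b - 1)^2*(b^3 - 6*b^2 + 9*b - 4) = (b - 5)*(b - 1)^3*(b^2 - 5*b + 4) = (b - 5)*(b - 1)^4*(b - 4)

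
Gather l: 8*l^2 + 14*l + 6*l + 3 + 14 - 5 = 8*l^2 + 20*l + 12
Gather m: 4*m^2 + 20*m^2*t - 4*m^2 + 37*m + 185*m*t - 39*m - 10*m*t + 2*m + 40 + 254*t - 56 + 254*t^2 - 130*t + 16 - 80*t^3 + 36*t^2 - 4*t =20*m^2*t + 175*m*t - 80*t^3 + 290*t^2 + 120*t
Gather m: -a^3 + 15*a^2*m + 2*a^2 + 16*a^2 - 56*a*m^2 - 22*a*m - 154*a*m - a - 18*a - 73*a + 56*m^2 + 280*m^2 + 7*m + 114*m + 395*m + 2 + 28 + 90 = -a^3 + 18*a^2 - 92*a + m^2*(336 - 56*a) + m*(15*a^2 - 176*a + 516) + 120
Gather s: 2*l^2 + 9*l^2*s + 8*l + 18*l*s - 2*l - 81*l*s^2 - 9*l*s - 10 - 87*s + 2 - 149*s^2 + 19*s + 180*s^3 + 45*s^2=2*l^2 + 6*l + 180*s^3 + s^2*(-81*l - 104) + s*(9*l^2 + 9*l - 68) - 8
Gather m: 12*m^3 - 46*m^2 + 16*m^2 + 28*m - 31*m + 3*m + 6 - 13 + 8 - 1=12*m^3 - 30*m^2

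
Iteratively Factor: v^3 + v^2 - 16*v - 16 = (v + 1)*(v^2 - 16) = (v + 1)*(v + 4)*(v - 4)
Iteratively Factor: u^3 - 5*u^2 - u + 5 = (u - 5)*(u^2 - 1) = (u - 5)*(u + 1)*(u - 1)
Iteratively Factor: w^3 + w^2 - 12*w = (w)*(w^2 + w - 12) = w*(w + 4)*(w - 3)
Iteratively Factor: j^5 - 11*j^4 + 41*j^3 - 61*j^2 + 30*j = (j)*(j^4 - 11*j^3 + 41*j^2 - 61*j + 30) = j*(j - 5)*(j^3 - 6*j^2 + 11*j - 6) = j*(j - 5)*(j - 3)*(j^2 - 3*j + 2) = j*(j - 5)*(j - 3)*(j - 1)*(j - 2)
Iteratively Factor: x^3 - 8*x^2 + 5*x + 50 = (x - 5)*(x^2 - 3*x - 10) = (x - 5)*(x + 2)*(x - 5)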